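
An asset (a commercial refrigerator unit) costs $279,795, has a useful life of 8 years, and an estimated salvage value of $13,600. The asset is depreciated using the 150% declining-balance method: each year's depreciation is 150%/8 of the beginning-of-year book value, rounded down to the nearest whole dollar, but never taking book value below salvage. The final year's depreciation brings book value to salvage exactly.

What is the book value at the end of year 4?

$121,938

Depreciable base = $279,795 − $13,600 = $266,195.
Year 1: ⌊$279,795 × 150%/8⌋ = $52,461. Book value $227,334.
Year 2: ⌊$227,334 × 150%/8⌋ = $42,625. Book value $184,709.
Year 3: ⌊$184,709 × 150%/8⌋ = $34,632. Book value $150,077.
Year 4: ⌊$150,077 × 150%/8⌋ = $28,139. Book value $121,938.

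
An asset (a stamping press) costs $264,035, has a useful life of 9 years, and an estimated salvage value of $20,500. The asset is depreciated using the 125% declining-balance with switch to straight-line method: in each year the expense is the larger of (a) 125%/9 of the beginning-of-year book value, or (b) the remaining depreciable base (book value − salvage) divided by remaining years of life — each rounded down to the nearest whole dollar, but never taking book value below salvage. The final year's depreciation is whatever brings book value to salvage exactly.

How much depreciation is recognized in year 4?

$24,682

Depreciable base = $264,035 − $20,500 = $243,535.
Year 1: DB = ⌊$264,035 × 125%/9⌋ = $36,671; SL = ⌊$243,535/9⌋ = $27,059 → take DB $36,671. Book value $227,364.
Year 2: DB = ⌊$227,364 × 125%/9⌋ = $31,578; SL = ⌊$206,864/8⌋ = $25,858 → take DB $31,578. Book value $195,786.
Year 3: DB = ⌊$195,786 × 125%/9⌋ = $27,192; SL = ⌊$175,286/7⌋ = $25,040 → take DB $27,192. Book value $168,594.
Year 4: DB = ⌊$168,594 × 125%/9⌋ = $23,415; SL = ⌊$148,094/6⌋ = $24,682 → take SL $24,682. Book value $143,912.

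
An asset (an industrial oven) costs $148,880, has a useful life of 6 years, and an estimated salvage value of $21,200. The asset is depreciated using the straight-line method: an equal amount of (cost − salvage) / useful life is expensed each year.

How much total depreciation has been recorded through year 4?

Depreciable base = $148,880 − $21,200 = $127,680.
Annual expense = $127,680 / 6 = $21,280.
End of year 1: book value $127,600.
End of year 2: book value $106,320.
End of year 3: book value $85,040.
End of year 4: book value $63,760.
Accumulated through year 4 = $148,880 − $63,760 = $85,120.

$85,120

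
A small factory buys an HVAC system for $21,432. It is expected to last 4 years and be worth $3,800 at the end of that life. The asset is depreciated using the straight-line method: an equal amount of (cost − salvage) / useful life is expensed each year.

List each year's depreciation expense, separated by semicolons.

$4,408; $4,408; $4,408; $4,408

Depreciable base = $21,432 − $3,800 = $17,632.
Annual expense = $17,632 / 4 = $4,408.
End of year 1: book value $17,024.
End of year 2: book value $12,616.
End of year 3: book value $8,208.
End of year 4: book value $3,800.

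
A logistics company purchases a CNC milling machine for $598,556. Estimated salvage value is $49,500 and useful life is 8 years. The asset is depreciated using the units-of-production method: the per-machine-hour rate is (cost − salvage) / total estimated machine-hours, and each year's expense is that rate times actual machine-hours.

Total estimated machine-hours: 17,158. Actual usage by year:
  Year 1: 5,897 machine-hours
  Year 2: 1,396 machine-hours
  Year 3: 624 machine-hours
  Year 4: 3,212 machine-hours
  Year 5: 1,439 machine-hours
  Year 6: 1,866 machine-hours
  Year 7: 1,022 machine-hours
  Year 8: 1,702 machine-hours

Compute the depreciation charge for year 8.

Depreciable base = $598,556 − $49,500 = $549,056.
Rate = $549,056 / 17,158 machine-hours = $32 per machine-hour.
Year 1: 5,897 × $32 = $188,704. Book value $409,852.
Year 2: 1,396 × $32 = $44,672. Book value $365,180.
Year 3: 624 × $32 = $19,968. Book value $345,212.
Year 4: 3,212 × $32 = $102,784. Book value $242,428.
Year 5: 1,439 × $32 = $46,048. Book value $196,380.
Year 6: 1,866 × $32 = $59,712. Book value $136,668.
Year 7: 1,022 × $32 = $32,704. Book value $103,964.
Year 8: 1,702 × $32 = $54,464. Book value $49,500.

$54,464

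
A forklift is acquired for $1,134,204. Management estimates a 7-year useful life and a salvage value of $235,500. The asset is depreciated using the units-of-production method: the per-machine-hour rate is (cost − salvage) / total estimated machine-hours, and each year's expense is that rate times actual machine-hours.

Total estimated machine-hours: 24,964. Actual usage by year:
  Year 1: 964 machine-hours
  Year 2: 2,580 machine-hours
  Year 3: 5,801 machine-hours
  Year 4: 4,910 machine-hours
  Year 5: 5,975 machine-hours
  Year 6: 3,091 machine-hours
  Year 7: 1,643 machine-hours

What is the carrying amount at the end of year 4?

Depreciable base = $1,134,204 − $235,500 = $898,704.
Rate = $898,704 / 24,964 machine-hours = $36 per machine-hour.
Year 1: 964 × $36 = $34,704. Book value $1,099,500.
Year 2: 2,580 × $36 = $92,880. Book value $1,006,620.
Year 3: 5,801 × $36 = $208,836. Book value $797,784.
Year 4: 4,910 × $36 = $176,760. Book value $621,024.

$621,024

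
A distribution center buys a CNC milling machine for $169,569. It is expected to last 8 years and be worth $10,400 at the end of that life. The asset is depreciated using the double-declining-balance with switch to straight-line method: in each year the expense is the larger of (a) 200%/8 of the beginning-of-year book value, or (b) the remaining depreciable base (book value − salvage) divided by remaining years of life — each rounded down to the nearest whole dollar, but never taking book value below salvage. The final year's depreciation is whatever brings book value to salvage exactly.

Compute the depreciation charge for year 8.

$9,891

Depreciable base = $169,569 − $10,400 = $159,169.
Year 1: DB = ⌊$169,569 × 200%/8⌋ = $42,392; SL = ⌊$159,169/8⌋ = $19,896 → take DB $42,392. Book value $127,177.
Year 2: DB = ⌊$127,177 × 200%/8⌋ = $31,794; SL = ⌊$116,777/7⌋ = $16,682 → take DB $31,794. Book value $95,383.
Year 3: DB = ⌊$95,383 × 200%/8⌋ = $23,845; SL = ⌊$84,983/6⌋ = $14,163 → take DB $23,845. Book value $71,538.
Year 4: DB = ⌊$71,538 × 200%/8⌋ = $17,884; SL = ⌊$61,138/5⌋ = $12,227 → take DB $17,884. Book value $53,654.
Year 5: DB = ⌊$53,654 × 200%/8⌋ = $13,413; SL = ⌊$43,254/4⌋ = $10,813 → take DB $13,413. Book value $40,241.
Year 6: DB = ⌊$40,241 × 200%/8⌋ = $10,060; SL = ⌊$29,841/3⌋ = $9,947 → take DB $10,060. Book value $30,181.
Year 7: DB = ⌊$30,181 × 200%/8⌋ = $7,545; SL = ⌊$19,781/2⌋ = $9,890 → take SL $9,890. Book value $20,291.
Year 8 (final): $20,291 − $10,400 = $9,891. Book value $10,400.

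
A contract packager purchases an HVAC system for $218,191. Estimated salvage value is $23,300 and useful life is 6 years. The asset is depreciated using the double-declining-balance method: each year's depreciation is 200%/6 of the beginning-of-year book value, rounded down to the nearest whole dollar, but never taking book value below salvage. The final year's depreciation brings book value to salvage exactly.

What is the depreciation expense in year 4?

$21,550

Depreciable base = $218,191 − $23,300 = $194,891.
Year 1: ⌊$218,191 × 200%/6⌋ = $72,730. Book value $145,461.
Year 2: ⌊$145,461 × 200%/6⌋ = $48,487. Book value $96,974.
Year 3: ⌊$96,974 × 200%/6⌋ = $32,324. Book value $64,650.
Year 4: ⌊$64,650 × 200%/6⌋ = $21,550. Book value $43,100.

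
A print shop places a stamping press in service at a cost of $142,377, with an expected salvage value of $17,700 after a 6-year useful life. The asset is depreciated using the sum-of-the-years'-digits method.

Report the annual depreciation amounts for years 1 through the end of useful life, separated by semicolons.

Depreciable base = $142,377 − $17,700 = $124,677.
Sum of the years' digits = 6+5+4+3+2+1 = 21.
Year 1: $124,677 × 6/21 = $35,622. Book value $106,755.
Year 2: $124,677 × 5/21 = $29,685. Book value $77,070.
Year 3: $124,677 × 4/21 = $23,748. Book value $53,322.
Year 4: $124,677 × 3/21 = $17,811. Book value $35,511.
Year 5: $124,677 × 2/21 = $11,874. Book value $23,637.
Year 6: $124,677 × 1/21 = $5,937. Book value $17,700.

$35,622; $29,685; $23,748; $17,811; $11,874; $5,937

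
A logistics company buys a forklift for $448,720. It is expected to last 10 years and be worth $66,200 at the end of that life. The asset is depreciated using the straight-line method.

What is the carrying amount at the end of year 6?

$219,208

Depreciable base = $448,720 − $66,200 = $382,520.
Annual expense = $382,520 / 10 = $38,252.
End of year 1: book value $410,468.
End of year 2: book value $372,216.
End of year 3: book value $333,964.
End of year 4: book value $295,712.
End of year 5: book value $257,460.
End of year 6: book value $219,208.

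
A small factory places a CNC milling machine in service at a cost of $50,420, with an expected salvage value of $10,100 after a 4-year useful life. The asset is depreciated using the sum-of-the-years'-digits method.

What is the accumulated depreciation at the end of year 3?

Depreciable base = $50,420 − $10,100 = $40,320.
Sum of the years' digits = 4+3+2+1 = 10.
Year 1: $40,320 × 4/10 = $16,128. Book value $34,292.
Year 2: $40,320 × 3/10 = $12,096. Book value $22,196.
Year 3: $40,320 × 2/10 = $8,064. Book value $14,132.
Accumulated through year 3 = $50,420 − $14,132 = $36,288.

$36,288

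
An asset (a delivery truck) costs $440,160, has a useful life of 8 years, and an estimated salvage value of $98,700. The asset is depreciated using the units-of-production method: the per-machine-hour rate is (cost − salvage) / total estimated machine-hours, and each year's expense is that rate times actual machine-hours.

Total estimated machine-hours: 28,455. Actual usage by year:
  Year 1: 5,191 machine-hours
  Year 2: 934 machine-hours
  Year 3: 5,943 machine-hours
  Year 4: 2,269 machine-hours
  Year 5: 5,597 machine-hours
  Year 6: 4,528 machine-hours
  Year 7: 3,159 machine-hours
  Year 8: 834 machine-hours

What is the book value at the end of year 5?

$200,952

Depreciable base = $440,160 − $98,700 = $341,460.
Rate = $341,460 / 28,455 machine-hours = $12 per machine-hour.
Year 1: 5,191 × $12 = $62,292. Book value $377,868.
Year 2: 934 × $12 = $11,208. Book value $366,660.
Year 3: 5,943 × $12 = $71,316. Book value $295,344.
Year 4: 2,269 × $12 = $27,228. Book value $268,116.
Year 5: 5,597 × $12 = $67,164. Book value $200,952.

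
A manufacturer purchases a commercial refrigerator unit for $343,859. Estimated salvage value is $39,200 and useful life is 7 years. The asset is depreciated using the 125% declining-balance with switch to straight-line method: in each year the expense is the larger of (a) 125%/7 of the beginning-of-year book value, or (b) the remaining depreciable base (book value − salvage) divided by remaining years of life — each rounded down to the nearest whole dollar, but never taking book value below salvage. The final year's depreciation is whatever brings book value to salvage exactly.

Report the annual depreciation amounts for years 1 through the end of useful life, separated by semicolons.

Depreciable base = $343,859 − $39,200 = $304,659.
Year 1: DB = ⌊$343,859 × 125%/7⌋ = $61,403; SL = ⌊$304,659/7⌋ = $43,522 → take DB $61,403. Book value $282,456.
Year 2: DB = ⌊$282,456 × 125%/7⌋ = $50,438; SL = ⌊$243,256/6⌋ = $40,542 → take DB $50,438. Book value $232,018.
Year 3: DB = ⌊$232,018 × 125%/7⌋ = $41,431; SL = ⌊$192,818/5⌋ = $38,563 → take DB $41,431. Book value $190,587.
Year 4: DB = ⌊$190,587 × 125%/7⌋ = $34,033; SL = ⌊$151,387/4⌋ = $37,846 → take SL $37,846. Book value $152,741.
Year 5: DB = ⌊$152,741 × 125%/7⌋ = $27,275; SL = ⌊$113,541/3⌋ = $37,847 → take SL $37,847. Book value $114,894.
Year 6: DB = ⌊$114,894 × 125%/7⌋ = $20,516; SL = ⌊$75,694/2⌋ = $37,847 → take SL $37,847. Book value $77,047.
Year 7 (final): $77,047 − $39,200 = $37,847. Book value $39,200.

$61,403; $50,438; $41,431; $37,846; $37,847; $37,847; $37,847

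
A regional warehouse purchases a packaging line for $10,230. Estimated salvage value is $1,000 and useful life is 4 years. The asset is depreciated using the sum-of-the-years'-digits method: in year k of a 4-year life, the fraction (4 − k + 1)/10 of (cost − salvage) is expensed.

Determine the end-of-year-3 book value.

$1,923

Depreciable base = $10,230 − $1,000 = $9,230.
Sum of the years' digits = 4+3+2+1 = 10.
Year 1: $9,230 × 4/10 = $3,692. Book value $6,538.
Year 2: $9,230 × 3/10 = $2,769. Book value $3,769.
Year 3: $9,230 × 2/10 = $1,846. Book value $1,923.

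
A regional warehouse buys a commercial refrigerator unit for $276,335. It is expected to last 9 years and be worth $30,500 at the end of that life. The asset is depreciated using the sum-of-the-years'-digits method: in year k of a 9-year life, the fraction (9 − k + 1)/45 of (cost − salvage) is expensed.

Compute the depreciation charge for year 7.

$16,389

Depreciable base = $276,335 − $30,500 = $245,835.
Sum of the years' digits = 9+8+7+6+5+4+3+2+1 = 45.
Year 1: $245,835 × 9/45 = $49,167. Book value $227,168.
Year 2: $245,835 × 8/45 = $43,704. Book value $183,464.
Year 3: $245,835 × 7/45 = $38,241. Book value $145,223.
Year 4: $245,835 × 6/45 = $32,778. Book value $112,445.
Year 5: $245,835 × 5/45 = $27,315. Book value $85,130.
Year 6: $245,835 × 4/45 = $21,852. Book value $63,278.
Year 7: $245,835 × 3/45 = $16,389. Book value $46,889.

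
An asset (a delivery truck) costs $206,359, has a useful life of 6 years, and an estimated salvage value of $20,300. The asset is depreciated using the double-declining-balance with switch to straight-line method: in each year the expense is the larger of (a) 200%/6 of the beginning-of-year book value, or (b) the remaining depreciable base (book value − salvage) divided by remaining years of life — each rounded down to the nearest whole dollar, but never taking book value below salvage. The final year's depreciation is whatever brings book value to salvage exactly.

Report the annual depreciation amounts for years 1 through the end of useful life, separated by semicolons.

Depreciable base = $206,359 − $20,300 = $186,059.
Year 1: DB = ⌊$206,359 × 200%/6⌋ = $68,786; SL = ⌊$186,059/6⌋ = $31,009 → take DB $68,786. Book value $137,573.
Year 2: DB = ⌊$137,573 × 200%/6⌋ = $45,857; SL = ⌊$117,273/5⌋ = $23,454 → take DB $45,857. Book value $91,716.
Year 3: DB = ⌊$91,716 × 200%/6⌋ = $30,572; SL = ⌊$71,416/4⌋ = $17,854 → take DB $30,572. Book value $61,144.
Year 4: DB = ⌊$61,144 × 200%/6⌋ = $20,381; SL = ⌊$40,844/3⌋ = $13,614 → take DB $20,381. Book value $40,763.
Year 5: DB = ⌊$40,763 × 200%/6⌋ = $13,587; SL = ⌊$20,463/2⌋ = $10,231 → take DB $13,587. Book value $27,176.
Year 6 (final): $27,176 − $20,300 = $6,876. Book value $20,300.

$68,786; $45,857; $30,572; $20,381; $13,587; $6,876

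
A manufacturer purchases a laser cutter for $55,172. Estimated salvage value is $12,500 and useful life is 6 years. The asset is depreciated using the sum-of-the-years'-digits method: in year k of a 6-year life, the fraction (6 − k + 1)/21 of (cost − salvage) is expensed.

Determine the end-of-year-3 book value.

Depreciable base = $55,172 − $12,500 = $42,672.
Sum of the years' digits = 6+5+4+3+2+1 = 21.
Year 1: $42,672 × 6/21 = $12,192. Book value $42,980.
Year 2: $42,672 × 5/21 = $10,160. Book value $32,820.
Year 3: $42,672 × 4/21 = $8,128. Book value $24,692.

$24,692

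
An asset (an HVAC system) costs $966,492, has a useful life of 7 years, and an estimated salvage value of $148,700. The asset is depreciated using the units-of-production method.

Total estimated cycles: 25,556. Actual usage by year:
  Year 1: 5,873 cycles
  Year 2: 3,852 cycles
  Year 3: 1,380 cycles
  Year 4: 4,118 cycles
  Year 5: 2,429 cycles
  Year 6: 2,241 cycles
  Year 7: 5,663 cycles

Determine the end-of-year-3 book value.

$611,132

Depreciable base = $966,492 − $148,700 = $817,792.
Rate = $817,792 / 25,556 cycles = $32 per cycle.
Year 1: 5,873 × $32 = $187,936. Book value $778,556.
Year 2: 3,852 × $32 = $123,264. Book value $655,292.
Year 3: 1,380 × $32 = $44,160. Book value $611,132.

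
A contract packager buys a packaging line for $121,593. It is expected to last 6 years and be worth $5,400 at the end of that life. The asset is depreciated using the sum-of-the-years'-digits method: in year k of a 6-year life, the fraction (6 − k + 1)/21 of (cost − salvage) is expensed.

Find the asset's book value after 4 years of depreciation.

Depreciable base = $121,593 − $5,400 = $116,193.
Sum of the years' digits = 6+5+4+3+2+1 = 21.
Year 1: $116,193 × 6/21 = $33,198. Book value $88,395.
Year 2: $116,193 × 5/21 = $27,665. Book value $60,730.
Year 3: $116,193 × 4/21 = $22,132. Book value $38,598.
Year 4: $116,193 × 3/21 = $16,599. Book value $21,999.

$21,999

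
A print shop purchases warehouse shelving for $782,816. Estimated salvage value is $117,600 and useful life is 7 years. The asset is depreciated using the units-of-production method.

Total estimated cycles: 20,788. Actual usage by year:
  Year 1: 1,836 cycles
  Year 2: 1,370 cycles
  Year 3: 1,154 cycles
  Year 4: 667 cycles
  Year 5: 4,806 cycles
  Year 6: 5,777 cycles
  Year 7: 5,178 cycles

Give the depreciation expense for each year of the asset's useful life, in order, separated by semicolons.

Depreciable base = $782,816 − $117,600 = $665,216.
Rate = $665,216 / 20,788 cycles = $32 per cycle.
Year 1: 1,836 × $32 = $58,752. Book value $724,064.
Year 2: 1,370 × $32 = $43,840. Book value $680,224.
Year 3: 1,154 × $32 = $36,928. Book value $643,296.
Year 4: 667 × $32 = $21,344. Book value $621,952.
Year 5: 4,806 × $32 = $153,792. Book value $468,160.
Year 6: 5,777 × $32 = $184,864. Book value $283,296.
Year 7: 5,178 × $32 = $165,696. Book value $117,600.

$58,752; $43,840; $36,928; $21,344; $153,792; $184,864; $165,696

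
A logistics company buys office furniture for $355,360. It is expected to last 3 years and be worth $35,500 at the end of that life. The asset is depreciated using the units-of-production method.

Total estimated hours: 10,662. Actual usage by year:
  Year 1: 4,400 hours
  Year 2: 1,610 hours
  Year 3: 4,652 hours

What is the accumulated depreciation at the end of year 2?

$180,300

Depreciable base = $355,360 − $35,500 = $319,860.
Rate = $319,860 / 10,662 hours = $30 per hour.
Year 1: 4,400 × $30 = $132,000. Book value $223,360.
Year 2: 1,610 × $30 = $48,300. Book value $175,060.
Accumulated through year 2 = $355,360 − $175,060 = $180,300.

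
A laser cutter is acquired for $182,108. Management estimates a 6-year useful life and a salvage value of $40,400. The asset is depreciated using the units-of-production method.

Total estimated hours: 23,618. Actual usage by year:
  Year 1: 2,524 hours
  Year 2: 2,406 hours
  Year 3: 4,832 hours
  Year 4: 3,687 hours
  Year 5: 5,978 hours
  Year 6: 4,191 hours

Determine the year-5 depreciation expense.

$35,868

Depreciable base = $182,108 − $40,400 = $141,708.
Rate = $141,708 / 23,618 hours = $6 per hour.
Year 1: 2,524 × $6 = $15,144. Book value $166,964.
Year 2: 2,406 × $6 = $14,436. Book value $152,528.
Year 3: 4,832 × $6 = $28,992. Book value $123,536.
Year 4: 3,687 × $6 = $22,122. Book value $101,414.
Year 5: 5,978 × $6 = $35,868. Book value $65,546.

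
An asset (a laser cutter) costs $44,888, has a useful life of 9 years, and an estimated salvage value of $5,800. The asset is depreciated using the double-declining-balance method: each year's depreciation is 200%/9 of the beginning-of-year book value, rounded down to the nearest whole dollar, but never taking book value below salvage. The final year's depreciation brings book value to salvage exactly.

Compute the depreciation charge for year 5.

Depreciable base = $44,888 − $5,800 = $39,088.
Year 1: ⌊$44,888 × 200%/9⌋ = $9,975. Book value $34,913.
Year 2: ⌊$34,913 × 200%/9⌋ = $7,758. Book value $27,155.
Year 3: ⌊$27,155 × 200%/9⌋ = $6,034. Book value $21,121.
Year 4: ⌊$21,121 × 200%/9⌋ = $4,693. Book value $16,428.
Year 5: ⌊$16,428 × 200%/9⌋ = $3,650. Book value $12,778.

$3,650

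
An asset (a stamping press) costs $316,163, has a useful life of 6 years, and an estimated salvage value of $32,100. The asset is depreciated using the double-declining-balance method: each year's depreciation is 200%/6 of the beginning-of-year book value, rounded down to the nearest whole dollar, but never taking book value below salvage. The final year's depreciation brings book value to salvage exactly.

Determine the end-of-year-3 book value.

Depreciable base = $316,163 − $32,100 = $284,063.
Year 1: ⌊$316,163 × 200%/6⌋ = $105,387. Book value $210,776.
Year 2: ⌊$210,776 × 200%/6⌋ = $70,258. Book value $140,518.
Year 3: ⌊$140,518 × 200%/6⌋ = $46,839. Book value $93,679.

$93,679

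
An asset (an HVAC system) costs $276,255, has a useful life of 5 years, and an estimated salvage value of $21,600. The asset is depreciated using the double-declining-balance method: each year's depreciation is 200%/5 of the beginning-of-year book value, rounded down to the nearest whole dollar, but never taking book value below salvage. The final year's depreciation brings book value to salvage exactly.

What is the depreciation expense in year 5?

Depreciable base = $276,255 − $21,600 = $254,655.
Year 1: ⌊$276,255 × 200%/5⌋ = $110,502. Book value $165,753.
Year 2: ⌊$165,753 × 200%/5⌋ = $66,301. Book value $99,452.
Year 3: ⌊$99,452 × 200%/5⌋ = $39,780. Book value $59,672.
Year 4: ⌊$59,672 × 200%/5⌋ = $23,868. Book value $35,804.
Year 5 (final): $35,804 − $21,600 = $14,204. Book value $21,600.

$14,204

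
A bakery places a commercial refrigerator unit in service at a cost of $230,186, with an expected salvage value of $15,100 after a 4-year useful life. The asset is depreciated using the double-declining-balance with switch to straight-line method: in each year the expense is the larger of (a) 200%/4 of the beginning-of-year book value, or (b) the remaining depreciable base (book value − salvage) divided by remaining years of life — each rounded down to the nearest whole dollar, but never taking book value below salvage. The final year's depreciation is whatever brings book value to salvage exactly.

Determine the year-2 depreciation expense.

Depreciable base = $230,186 − $15,100 = $215,086.
Year 1: DB = ⌊$230,186 × 200%/4⌋ = $115,093; SL = ⌊$215,086/4⌋ = $53,771 → take DB $115,093. Book value $115,093.
Year 2: DB = ⌊$115,093 × 200%/4⌋ = $57,546; SL = ⌊$99,993/3⌋ = $33,331 → take DB $57,546. Book value $57,547.

$57,546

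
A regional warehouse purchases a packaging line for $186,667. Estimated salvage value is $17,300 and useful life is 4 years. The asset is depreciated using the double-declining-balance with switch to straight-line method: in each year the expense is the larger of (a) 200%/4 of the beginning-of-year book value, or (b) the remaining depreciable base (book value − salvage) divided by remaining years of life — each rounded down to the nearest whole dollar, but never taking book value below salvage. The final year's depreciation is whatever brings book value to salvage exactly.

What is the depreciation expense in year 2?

Depreciable base = $186,667 − $17,300 = $169,367.
Year 1: DB = ⌊$186,667 × 200%/4⌋ = $93,333; SL = ⌊$169,367/4⌋ = $42,341 → take DB $93,333. Book value $93,334.
Year 2: DB = ⌊$93,334 × 200%/4⌋ = $46,667; SL = ⌊$76,034/3⌋ = $25,344 → take DB $46,667. Book value $46,667.

$46,667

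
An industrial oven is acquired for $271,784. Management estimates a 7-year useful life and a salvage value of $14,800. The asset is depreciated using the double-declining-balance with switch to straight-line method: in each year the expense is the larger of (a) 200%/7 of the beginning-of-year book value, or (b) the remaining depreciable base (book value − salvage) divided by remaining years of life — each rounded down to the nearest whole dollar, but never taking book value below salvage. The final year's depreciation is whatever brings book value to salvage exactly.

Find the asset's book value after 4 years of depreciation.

$70,749

Depreciable base = $271,784 − $14,800 = $256,984.
Year 1: DB = ⌊$271,784 × 200%/7⌋ = $77,652; SL = ⌊$256,984/7⌋ = $36,712 → take DB $77,652. Book value $194,132.
Year 2: DB = ⌊$194,132 × 200%/7⌋ = $55,466; SL = ⌊$179,332/6⌋ = $29,888 → take DB $55,466. Book value $138,666.
Year 3: DB = ⌊$138,666 × 200%/7⌋ = $39,618; SL = ⌊$123,866/5⌋ = $24,773 → take DB $39,618. Book value $99,048.
Year 4: DB = ⌊$99,048 × 200%/7⌋ = $28,299; SL = ⌊$84,248/4⌋ = $21,062 → take DB $28,299. Book value $70,749.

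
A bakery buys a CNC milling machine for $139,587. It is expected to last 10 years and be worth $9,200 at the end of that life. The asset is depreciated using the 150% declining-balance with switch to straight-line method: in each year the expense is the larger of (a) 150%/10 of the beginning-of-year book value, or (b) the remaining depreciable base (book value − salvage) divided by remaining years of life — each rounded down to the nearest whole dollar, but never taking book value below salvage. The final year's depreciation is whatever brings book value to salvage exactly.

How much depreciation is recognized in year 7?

Depreciable base = $139,587 − $9,200 = $130,387.
Year 1: DB = ⌊$139,587 × 150%/10⌋ = $20,938; SL = ⌊$130,387/10⌋ = $13,038 → take DB $20,938. Book value $118,649.
Year 2: DB = ⌊$118,649 × 150%/10⌋ = $17,797; SL = ⌊$109,449/9⌋ = $12,161 → take DB $17,797. Book value $100,852.
Year 3: DB = ⌊$100,852 × 150%/10⌋ = $15,127; SL = ⌊$91,652/8⌋ = $11,456 → take DB $15,127. Book value $85,725.
Year 4: DB = ⌊$85,725 × 150%/10⌋ = $12,858; SL = ⌊$76,525/7⌋ = $10,932 → take DB $12,858. Book value $72,867.
Year 5: DB = ⌊$72,867 × 150%/10⌋ = $10,930; SL = ⌊$63,667/6⌋ = $10,611 → take DB $10,930. Book value $61,937.
Year 6: DB = ⌊$61,937 × 150%/10⌋ = $9,290; SL = ⌊$52,737/5⌋ = $10,547 → take SL $10,547. Book value $51,390.
Year 7: DB = ⌊$51,390 × 150%/10⌋ = $7,708; SL = ⌊$42,190/4⌋ = $10,547 → take SL $10,547. Book value $40,843.

$10,547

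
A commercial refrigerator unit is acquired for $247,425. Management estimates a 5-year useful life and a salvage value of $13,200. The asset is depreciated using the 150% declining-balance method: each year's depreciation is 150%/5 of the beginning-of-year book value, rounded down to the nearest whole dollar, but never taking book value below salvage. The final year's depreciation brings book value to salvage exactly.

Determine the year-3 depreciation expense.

Depreciable base = $247,425 − $13,200 = $234,225.
Year 1: ⌊$247,425 × 150%/5⌋ = $74,227. Book value $173,198.
Year 2: ⌊$173,198 × 150%/5⌋ = $51,959. Book value $121,239.
Year 3: ⌊$121,239 × 150%/5⌋ = $36,371. Book value $84,868.

$36,371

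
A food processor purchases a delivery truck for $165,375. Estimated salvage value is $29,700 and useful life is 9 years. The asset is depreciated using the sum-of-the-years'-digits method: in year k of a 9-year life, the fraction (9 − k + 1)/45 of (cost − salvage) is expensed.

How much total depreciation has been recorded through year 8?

Depreciable base = $165,375 − $29,700 = $135,675.
Sum of the years' digits = 9+8+7+6+5+4+3+2+1 = 45.
Year 1: $135,675 × 9/45 = $27,135. Book value $138,240.
Year 2: $135,675 × 8/45 = $24,120. Book value $114,120.
Year 3: $135,675 × 7/45 = $21,105. Book value $93,015.
Year 4: $135,675 × 6/45 = $18,090. Book value $74,925.
Year 5: $135,675 × 5/45 = $15,075. Book value $59,850.
Year 6: $135,675 × 4/45 = $12,060. Book value $47,790.
Year 7: $135,675 × 3/45 = $9,045. Book value $38,745.
Year 8: $135,675 × 2/45 = $6,030. Book value $32,715.
Accumulated through year 8 = $165,375 − $32,715 = $132,660.

$132,660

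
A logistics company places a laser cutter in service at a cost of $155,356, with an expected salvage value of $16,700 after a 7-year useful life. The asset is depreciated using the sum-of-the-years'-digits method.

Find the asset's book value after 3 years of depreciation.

$66,220

Depreciable base = $155,356 − $16,700 = $138,656.
Sum of the years' digits = 7+6+5+4+3+2+1 = 28.
Year 1: $138,656 × 7/28 = $34,664. Book value $120,692.
Year 2: $138,656 × 6/28 = $29,712. Book value $90,980.
Year 3: $138,656 × 5/28 = $24,760. Book value $66,220.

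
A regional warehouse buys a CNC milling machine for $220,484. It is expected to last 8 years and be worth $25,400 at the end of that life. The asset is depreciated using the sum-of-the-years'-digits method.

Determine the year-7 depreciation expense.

Depreciable base = $220,484 − $25,400 = $195,084.
Sum of the years' digits = 8+7+6+5+4+3+2+1 = 36.
Year 1: $195,084 × 8/36 = $43,352. Book value $177,132.
Year 2: $195,084 × 7/36 = $37,933. Book value $139,199.
Year 3: $195,084 × 6/36 = $32,514. Book value $106,685.
Year 4: $195,084 × 5/36 = $27,095. Book value $79,590.
Year 5: $195,084 × 4/36 = $21,676. Book value $57,914.
Year 6: $195,084 × 3/36 = $16,257. Book value $41,657.
Year 7: $195,084 × 2/36 = $10,838. Book value $30,819.

$10,838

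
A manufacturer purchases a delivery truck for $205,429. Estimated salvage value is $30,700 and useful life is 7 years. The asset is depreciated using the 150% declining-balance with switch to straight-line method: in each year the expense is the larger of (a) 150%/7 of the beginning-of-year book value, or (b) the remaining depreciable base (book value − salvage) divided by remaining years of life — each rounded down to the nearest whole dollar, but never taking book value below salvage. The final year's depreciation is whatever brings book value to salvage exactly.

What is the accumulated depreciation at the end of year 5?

$143,912

Depreciable base = $205,429 − $30,700 = $174,729.
Year 1: DB = ⌊$205,429 × 150%/7⌋ = $44,020; SL = ⌊$174,729/7⌋ = $24,961 → take DB $44,020. Book value $161,409.
Year 2: DB = ⌊$161,409 × 150%/7⌋ = $34,587; SL = ⌊$130,709/6⌋ = $21,784 → take DB $34,587. Book value $126,822.
Year 3: DB = ⌊$126,822 × 150%/7⌋ = $27,176; SL = ⌊$96,122/5⌋ = $19,224 → take DB $27,176. Book value $99,646.
Year 4: DB = ⌊$99,646 × 150%/7⌋ = $21,352; SL = ⌊$68,946/4⌋ = $17,236 → take DB $21,352. Book value $78,294.
Year 5: DB = ⌊$78,294 × 150%/7⌋ = $16,777; SL = ⌊$47,594/3⌋ = $15,864 → take DB $16,777. Book value $61,517.
Accumulated through year 5 = $205,429 − $61,517 = $143,912.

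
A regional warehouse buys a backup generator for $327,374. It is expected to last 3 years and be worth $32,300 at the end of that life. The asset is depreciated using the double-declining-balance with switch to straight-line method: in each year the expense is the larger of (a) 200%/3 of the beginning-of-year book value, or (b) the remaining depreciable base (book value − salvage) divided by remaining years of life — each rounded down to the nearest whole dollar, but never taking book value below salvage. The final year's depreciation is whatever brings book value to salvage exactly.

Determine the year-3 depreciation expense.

Depreciable base = $327,374 − $32,300 = $295,074.
Year 1: DB = ⌊$327,374 × 200%/3⌋ = $218,249; SL = ⌊$295,074/3⌋ = $98,358 → take DB $218,249. Book value $109,125.
Year 2: DB = ⌊$109,125 × 200%/3⌋ = $72,750; SL = ⌊$76,825/2⌋ = $38,412 → take DB $72,750. Book value $36,375.
Year 3 (final): $36,375 − $32,300 = $4,075. Book value $32,300.

$4,075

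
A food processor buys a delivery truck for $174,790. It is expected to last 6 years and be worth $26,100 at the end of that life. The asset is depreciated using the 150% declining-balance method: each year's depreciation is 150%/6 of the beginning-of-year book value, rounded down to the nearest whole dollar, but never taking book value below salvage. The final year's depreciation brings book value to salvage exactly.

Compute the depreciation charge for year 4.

$18,435

Depreciable base = $174,790 − $26,100 = $148,690.
Year 1: ⌊$174,790 × 150%/6⌋ = $43,697. Book value $131,093.
Year 2: ⌊$131,093 × 150%/6⌋ = $32,773. Book value $98,320.
Year 3: ⌊$98,320 × 150%/6⌋ = $24,580. Book value $73,740.
Year 4: ⌊$73,740 × 150%/6⌋ = $18,435. Book value $55,305.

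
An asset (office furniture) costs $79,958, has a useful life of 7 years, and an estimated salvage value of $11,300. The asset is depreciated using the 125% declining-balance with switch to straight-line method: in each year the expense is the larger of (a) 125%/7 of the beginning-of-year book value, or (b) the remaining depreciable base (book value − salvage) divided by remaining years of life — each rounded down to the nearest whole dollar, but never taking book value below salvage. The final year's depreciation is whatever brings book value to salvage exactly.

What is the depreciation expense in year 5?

$8,254

Depreciable base = $79,958 − $11,300 = $68,658.
Year 1: DB = ⌊$79,958 × 125%/7⌋ = $14,278; SL = ⌊$68,658/7⌋ = $9,808 → take DB $14,278. Book value $65,680.
Year 2: DB = ⌊$65,680 × 125%/7⌋ = $11,728; SL = ⌊$54,380/6⌋ = $9,063 → take DB $11,728. Book value $53,952.
Year 3: DB = ⌊$53,952 × 125%/7⌋ = $9,634; SL = ⌊$42,652/5⌋ = $8,530 → take DB $9,634. Book value $44,318.
Year 4: DB = ⌊$44,318 × 125%/7⌋ = $7,913; SL = ⌊$33,018/4⌋ = $8,254 → take SL $8,254. Book value $36,064.
Year 5: DB = ⌊$36,064 × 125%/7⌋ = $6,440; SL = ⌊$24,764/3⌋ = $8,254 → take SL $8,254. Book value $27,810.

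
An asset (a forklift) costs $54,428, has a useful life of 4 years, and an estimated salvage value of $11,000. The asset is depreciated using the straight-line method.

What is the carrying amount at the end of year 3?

Depreciable base = $54,428 − $11,000 = $43,428.
Annual expense = $43,428 / 4 = $10,857.
End of year 1: book value $43,571.
End of year 2: book value $32,714.
End of year 3: book value $21,857.

$21,857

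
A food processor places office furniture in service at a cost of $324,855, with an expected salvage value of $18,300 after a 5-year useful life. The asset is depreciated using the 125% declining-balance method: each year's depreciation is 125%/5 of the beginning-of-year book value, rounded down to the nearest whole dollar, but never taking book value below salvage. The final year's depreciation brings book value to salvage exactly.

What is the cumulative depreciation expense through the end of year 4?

$222,068

Depreciable base = $324,855 − $18,300 = $306,555.
Year 1: ⌊$324,855 × 125%/5⌋ = $81,213. Book value $243,642.
Year 2: ⌊$243,642 × 125%/5⌋ = $60,910. Book value $182,732.
Year 3: ⌊$182,732 × 125%/5⌋ = $45,683. Book value $137,049.
Year 4: ⌊$137,049 × 125%/5⌋ = $34,262. Book value $102,787.
Accumulated through year 4 = $324,855 − $102,787 = $222,068.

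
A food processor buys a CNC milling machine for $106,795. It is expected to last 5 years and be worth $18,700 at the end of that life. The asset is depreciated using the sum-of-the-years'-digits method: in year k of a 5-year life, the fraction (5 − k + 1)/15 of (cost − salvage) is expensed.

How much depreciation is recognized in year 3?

$17,619

Depreciable base = $106,795 − $18,700 = $88,095.
Sum of the years' digits = 5+4+3+2+1 = 15.
Year 1: $88,095 × 5/15 = $29,365. Book value $77,430.
Year 2: $88,095 × 4/15 = $23,492. Book value $53,938.
Year 3: $88,095 × 3/15 = $17,619. Book value $36,319.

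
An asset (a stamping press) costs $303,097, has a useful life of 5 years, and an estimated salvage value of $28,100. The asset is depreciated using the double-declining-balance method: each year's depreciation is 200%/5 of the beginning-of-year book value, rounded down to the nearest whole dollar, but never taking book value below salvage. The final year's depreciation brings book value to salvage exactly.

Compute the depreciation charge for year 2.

$72,743

Depreciable base = $303,097 − $28,100 = $274,997.
Year 1: ⌊$303,097 × 200%/5⌋ = $121,238. Book value $181,859.
Year 2: ⌊$181,859 × 200%/5⌋ = $72,743. Book value $109,116.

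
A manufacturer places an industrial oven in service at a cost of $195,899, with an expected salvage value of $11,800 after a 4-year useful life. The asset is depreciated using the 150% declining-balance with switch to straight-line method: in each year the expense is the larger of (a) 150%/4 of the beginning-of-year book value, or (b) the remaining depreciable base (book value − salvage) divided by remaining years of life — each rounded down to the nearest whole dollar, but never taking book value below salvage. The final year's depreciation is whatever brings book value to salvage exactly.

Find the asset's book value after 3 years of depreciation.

$44,162

Depreciable base = $195,899 − $11,800 = $184,099.
Year 1: DB = ⌊$195,899 × 150%/4⌋ = $73,462; SL = ⌊$184,099/4⌋ = $46,024 → take DB $73,462. Book value $122,437.
Year 2: DB = ⌊$122,437 × 150%/4⌋ = $45,913; SL = ⌊$110,637/3⌋ = $36,879 → take DB $45,913. Book value $76,524.
Year 3: DB = ⌊$76,524 × 150%/4⌋ = $28,696; SL = ⌊$64,724/2⌋ = $32,362 → take SL $32,362. Book value $44,162.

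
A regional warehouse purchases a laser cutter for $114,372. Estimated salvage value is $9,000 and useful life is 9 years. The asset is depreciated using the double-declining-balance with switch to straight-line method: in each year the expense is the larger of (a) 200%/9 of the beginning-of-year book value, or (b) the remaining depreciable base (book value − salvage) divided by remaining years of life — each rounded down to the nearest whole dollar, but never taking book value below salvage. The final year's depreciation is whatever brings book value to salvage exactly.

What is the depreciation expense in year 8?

Depreciable base = $114,372 − $9,000 = $105,372.
Year 1: DB = ⌊$114,372 × 200%/9⌋ = $25,416; SL = ⌊$105,372/9⌋ = $11,708 → take DB $25,416. Book value $88,956.
Year 2: DB = ⌊$88,956 × 200%/9⌋ = $19,768; SL = ⌊$79,956/8⌋ = $9,994 → take DB $19,768. Book value $69,188.
Year 3: DB = ⌊$69,188 × 200%/9⌋ = $15,375; SL = ⌊$60,188/7⌋ = $8,598 → take DB $15,375. Book value $53,813.
Year 4: DB = ⌊$53,813 × 200%/9⌋ = $11,958; SL = ⌊$44,813/6⌋ = $7,468 → take DB $11,958. Book value $41,855.
Year 5: DB = ⌊$41,855 × 200%/9⌋ = $9,301; SL = ⌊$32,855/5⌋ = $6,571 → take DB $9,301. Book value $32,554.
Year 6: DB = ⌊$32,554 × 200%/9⌋ = $7,234; SL = ⌊$23,554/4⌋ = $5,888 → take DB $7,234. Book value $25,320.
Year 7: DB = ⌊$25,320 × 200%/9⌋ = $5,626; SL = ⌊$16,320/3⌋ = $5,440 → take DB $5,626. Book value $19,694.
Year 8: DB = ⌊$19,694 × 200%/9⌋ = $4,376; SL = ⌊$10,694/2⌋ = $5,347 → take SL $5,347. Book value $14,347.

$5,347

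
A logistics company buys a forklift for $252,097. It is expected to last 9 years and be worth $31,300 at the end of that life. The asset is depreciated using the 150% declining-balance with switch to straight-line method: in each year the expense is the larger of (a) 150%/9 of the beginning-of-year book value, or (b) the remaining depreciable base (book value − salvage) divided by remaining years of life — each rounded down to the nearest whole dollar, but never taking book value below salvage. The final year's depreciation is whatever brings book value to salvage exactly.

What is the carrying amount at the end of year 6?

Depreciable base = $252,097 − $31,300 = $220,797.
Year 1: DB = ⌊$252,097 × 150%/9⌋ = $42,016; SL = ⌊$220,797/9⌋ = $24,533 → take DB $42,016. Book value $210,081.
Year 2: DB = ⌊$210,081 × 150%/9⌋ = $35,013; SL = ⌊$178,781/8⌋ = $22,347 → take DB $35,013. Book value $175,068.
Year 3: DB = ⌊$175,068 × 150%/9⌋ = $29,178; SL = ⌊$143,768/7⌋ = $20,538 → take DB $29,178. Book value $145,890.
Year 4: DB = ⌊$145,890 × 150%/9⌋ = $24,315; SL = ⌊$114,590/6⌋ = $19,098 → take DB $24,315. Book value $121,575.
Year 5: DB = ⌊$121,575 × 150%/9⌋ = $20,262; SL = ⌊$90,275/5⌋ = $18,055 → take DB $20,262. Book value $101,313.
Year 6: DB = ⌊$101,313 × 150%/9⌋ = $16,885; SL = ⌊$70,013/4⌋ = $17,503 → take SL $17,503. Book value $83,810.

$83,810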